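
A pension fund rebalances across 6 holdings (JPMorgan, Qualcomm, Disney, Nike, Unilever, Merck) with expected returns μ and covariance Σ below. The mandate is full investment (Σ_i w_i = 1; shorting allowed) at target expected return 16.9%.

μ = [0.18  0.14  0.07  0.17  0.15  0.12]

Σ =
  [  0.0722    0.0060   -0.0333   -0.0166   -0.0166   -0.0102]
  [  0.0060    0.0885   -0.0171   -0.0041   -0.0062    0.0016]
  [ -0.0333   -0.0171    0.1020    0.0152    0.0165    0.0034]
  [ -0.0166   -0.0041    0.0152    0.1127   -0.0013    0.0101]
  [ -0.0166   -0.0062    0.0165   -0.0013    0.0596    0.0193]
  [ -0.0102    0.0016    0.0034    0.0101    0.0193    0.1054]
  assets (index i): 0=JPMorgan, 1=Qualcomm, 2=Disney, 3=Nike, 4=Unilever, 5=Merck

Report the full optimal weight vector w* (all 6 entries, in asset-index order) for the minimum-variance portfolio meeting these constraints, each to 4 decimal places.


p=Σ⁻¹μ = [4.3800  1.9023  1.5794  1.9867  3.3191  0.6844]
q=Σ⁻¹𝟙 = [28.2092  14.3100  16.3791  10.9538  19.6167  6.8303]
a=μᵀp=2.083013  b=𝟙ᵀp=13.851882  c=𝟙ᵀq=96.299122  D=ac−b²=8.717631
λ₁=(c·0.169−b)/D = (96.299122·0.169−13.851882)/8.717631 = 0.277905
λ₂=(a−b·0.169)/D = (2.083013−13.851882·0.169)/8.717631 = -0.029590
w* = 0.277905·p + -0.029590·q:
  w_0 = 0.277905·4.3800 + -0.029590·28.2092 = 0.3825  (JPMorgan)
  w_1 = 0.277905·1.9023 + -0.029590·14.3100 = 0.1052  (Qualcomm)
  w_2 = 0.277905·1.5794 + -0.029590·16.3791 = -0.0458  (Disney)
  w_3 = 0.277905·1.9867 + -0.029590·10.9538 = 0.2280  (Nike)
  w_4 = 0.277905·3.3191 + -0.029590·19.6167 = 0.3419  (Unilever)
  w_5 = 0.277905·0.6844 + -0.029590·6.8303 = -0.0119  (Merck)
Σw_i=1.0000  μᵀw=0.1690
σ²=wᵀΣw=λ₁·μ_p+λ₂ = 0.277905·0.169 + -0.029590 = 0.017376 ≈ 0.0174

0.3825  0.1052  -0.0458  0.2280  0.3419  -0.0119


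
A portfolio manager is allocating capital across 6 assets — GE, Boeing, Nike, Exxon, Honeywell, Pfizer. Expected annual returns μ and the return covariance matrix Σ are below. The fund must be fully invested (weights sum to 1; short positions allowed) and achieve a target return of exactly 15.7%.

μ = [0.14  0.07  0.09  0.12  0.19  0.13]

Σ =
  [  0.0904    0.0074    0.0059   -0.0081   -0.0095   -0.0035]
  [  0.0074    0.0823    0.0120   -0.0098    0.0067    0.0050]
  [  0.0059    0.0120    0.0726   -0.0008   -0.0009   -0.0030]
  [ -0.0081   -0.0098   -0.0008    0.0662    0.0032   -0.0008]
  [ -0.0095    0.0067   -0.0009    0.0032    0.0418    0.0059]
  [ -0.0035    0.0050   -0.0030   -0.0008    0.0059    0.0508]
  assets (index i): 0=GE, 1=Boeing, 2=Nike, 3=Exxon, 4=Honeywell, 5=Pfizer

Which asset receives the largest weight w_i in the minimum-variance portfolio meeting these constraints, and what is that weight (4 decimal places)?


Honeywell (0.4565)

u=Σ⁻¹μ = [2.1951  0.1987  1.1998  1.9315  4.5713  2.2611]
v=Σ⁻¹𝟙 = [14.1699  8.2047  12.4884  17.3535  22.1879  18.2876]
a=μᵀu=1.823483  b=𝟙ᵀu=12.357578  c=𝟙ᵀv=92.691999  D=ac−b²=16.312569
λ₁=(c·0.157−b)/D = (92.691999·0.157−12.357578)/16.312569 = 0.134563
λ₂=(a−b·0.157)/D = (1.823483−12.357578·0.157)/16.312569 = -0.007151
w* = 0.134563·u + -0.007151·v:
  w_0 = 0.134563·2.1951 + -0.007151·14.1699 = 0.1940  (GE)
  w_1 = 0.134563·0.1987 + -0.007151·8.2047 = -0.0319  (Boeing)
  w_2 = 0.134563·1.1998 + -0.007151·12.4884 = 0.0721  (Nike)
  w_3 = 0.134563·1.9315 + -0.007151·17.3535 = 0.1358  (Exxon)
  w_4 = 0.134563·4.5713 + -0.007151·22.1879 = 0.4565  (Honeywell)
  w_5 = 0.134563·2.2611 + -0.007151·18.2876 = 0.1735  (Pfizer)
Σw_i=1.0000  μᵀw=0.1570
σ²=wᵀΣw=λ₁·μ_p+λ₂ = 0.134563·0.157 + -0.007151 = 0.013975 ≈ 0.0140


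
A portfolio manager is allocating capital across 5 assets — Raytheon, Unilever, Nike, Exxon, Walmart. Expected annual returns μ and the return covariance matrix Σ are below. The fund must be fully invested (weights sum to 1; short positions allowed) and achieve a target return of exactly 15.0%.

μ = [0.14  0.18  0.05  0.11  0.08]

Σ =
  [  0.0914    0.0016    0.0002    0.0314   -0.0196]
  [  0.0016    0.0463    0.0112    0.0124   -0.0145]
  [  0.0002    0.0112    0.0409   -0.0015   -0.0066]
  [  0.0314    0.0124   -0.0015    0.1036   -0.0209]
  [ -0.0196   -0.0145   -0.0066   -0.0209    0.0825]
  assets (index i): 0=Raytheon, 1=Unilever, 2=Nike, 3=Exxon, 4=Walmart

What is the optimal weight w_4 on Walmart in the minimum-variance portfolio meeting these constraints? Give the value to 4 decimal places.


0.2428

g=Σ⁻¹μ = [1.7869  4.3197  0.4206  0.4747  2.3073]
h=Σ⁻¹𝟙 = [12.5362  20.5351  22.7204  8.2886  22.6261]
a=μᵀg=1.285541  b=𝟙ᵀg=9.309235  c=𝟙ᵀh=86.706379  D=ac−b²=24.802752
λ₁=(c·0.150−b)/D = (86.706379·0.150−9.309235)/24.802752 = 0.149045
λ₂=(a−b·0.150)/D = (1.285541−9.309235·0.150)/24.802752 = -0.004469
w* = 0.149045·g + -0.004469·h:
  w_0 = 0.149045·1.7869 + -0.004469·12.5362 = 0.2103  (Raytheon)
  w_1 = 0.149045·4.3197 + -0.004469·20.5351 = 0.5520  (Unilever)
  w_2 = 0.149045·0.4206 + -0.004469·22.7204 = -0.0388  (Nike)
  w_3 = 0.149045·0.4747 + -0.004469·8.2886 = 0.0337  (Exxon)
  w_4 = 0.149045·2.3073 + -0.004469·22.6261 = 0.2428  (Walmart)
Σw_i=1.0000  μᵀw=0.1500
σ²=wᵀΣw=λ₁·μ_p+λ₂ = 0.149045·0.150 + -0.004469 = 0.017888 ≈ 0.0179


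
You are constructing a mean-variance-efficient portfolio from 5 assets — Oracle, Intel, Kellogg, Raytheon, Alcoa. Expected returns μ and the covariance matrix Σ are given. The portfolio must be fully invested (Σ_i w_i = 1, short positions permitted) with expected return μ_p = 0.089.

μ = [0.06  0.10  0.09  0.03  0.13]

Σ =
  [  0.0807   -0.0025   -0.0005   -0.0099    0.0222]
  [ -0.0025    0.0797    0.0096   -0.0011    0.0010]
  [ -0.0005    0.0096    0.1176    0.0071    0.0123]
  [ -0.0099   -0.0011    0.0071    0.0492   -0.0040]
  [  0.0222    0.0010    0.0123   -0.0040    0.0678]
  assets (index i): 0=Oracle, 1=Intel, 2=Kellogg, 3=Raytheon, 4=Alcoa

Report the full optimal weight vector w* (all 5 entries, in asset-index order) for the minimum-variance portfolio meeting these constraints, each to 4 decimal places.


0.1145  0.2464  0.0915  0.2193  0.3282

p=Σ⁻¹μ = [0.4039  1.2037  0.4393  0.7956  1.7346]
q=Σ⁻¹𝟙 = [12.6774  12.5292  4.9881  23.3214  10.8844]
a=μᵀp=0.433510  b=𝟙ᵀp=4.577107  c=𝟙ᵀq=64.400440  D=ac−b²=6.968308
λ₁=(c·0.089−b)/D = (64.400440·0.089−4.577107)/6.968308 = 0.165683
λ₂=(a−b·0.089)/D = (0.433510−4.577107·0.089)/6.968308 = 0.003752
w* = 0.165683·p + 0.003752·q:
  w_0 = 0.165683·0.4039 + 0.003752·12.6774 = 0.1145  (Oracle)
  w_1 = 0.165683·1.2037 + 0.003752·12.5292 = 0.2464  (Intel)
  w_2 = 0.165683·0.4393 + 0.003752·4.9881 = 0.0915  (Kellogg)
  w_3 = 0.165683·0.7956 + 0.003752·23.3214 = 0.2193  (Raytheon)
  w_4 = 0.165683·1.7346 + 0.003752·10.8844 = 0.3282  (Alcoa)
Σw_i=1.0000  μᵀw=0.0890
σ²=wᵀΣw=λ₁·μ_p+λ₂ = 0.165683·0.089 + 0.003752 = 0.018498 ≈ 0.0185


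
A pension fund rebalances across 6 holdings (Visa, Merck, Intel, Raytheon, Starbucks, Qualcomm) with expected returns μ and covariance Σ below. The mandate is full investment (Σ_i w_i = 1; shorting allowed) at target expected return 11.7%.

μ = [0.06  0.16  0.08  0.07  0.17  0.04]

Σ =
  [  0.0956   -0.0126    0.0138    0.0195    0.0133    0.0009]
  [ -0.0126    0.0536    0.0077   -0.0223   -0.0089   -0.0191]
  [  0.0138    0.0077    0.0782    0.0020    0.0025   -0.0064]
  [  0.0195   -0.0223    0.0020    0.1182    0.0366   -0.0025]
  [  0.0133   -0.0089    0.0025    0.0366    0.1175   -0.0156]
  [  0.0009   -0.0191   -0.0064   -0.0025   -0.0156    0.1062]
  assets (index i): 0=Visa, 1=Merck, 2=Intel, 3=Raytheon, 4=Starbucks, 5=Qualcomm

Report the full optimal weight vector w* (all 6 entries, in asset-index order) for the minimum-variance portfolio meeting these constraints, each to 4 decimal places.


0.0913  0.4187  0.0751  0.0986  0.1460  0.1704

p=Σ⁻¹μ = [0.7026  4.1699  0.5320  0.7838  1.6146  1.4083]
q=Σ⁻¹𝟙 = [9.8777  31.5132  8.7964  10.3114  8.6432  17.0426]
a=μᵀp=1.137588  b=𝟙ᵀp=9.211323  c=𝟙ᵀq=86.184421  D=ac−b²=13.193886
λ₁=(c·0.117−b)/D = (86.184421·0.117−9.211323)/13.193886 = 0.066110
λ₂=(a−b·0.117)/D = (1.137588−9.211323·0.117)/13.193886 = 0.004537
w* = 0.066110·p + 0.004537·q:
  w_0 = 0.066110·0.7026 + 0.004537·9.8777 = 0.0913  (Visa)
  w_1 = 0.066110·4.1699 + 0.004537·31.5132 = 0.4187  (Merck)
  w_2 = 0.066110·0.5320 + 0.004537·8.7964 = 0.0751  (Intel)
  w_3 = 0.066110·0.7838 + 0.004537·10.3114 = 0.0986  (Raytheon)
  w_4 = 0.066110·1.6146 + 0.004537·8.6432 = 0.1460  (Starbucks)
  w_5 = 0.066110·1.4083 + 0.004537·17.0426 = 0.1704  (Qualcomm)
Σw_i=1.0000  μᵀw=0.1170
σ²=wᵀΣw=λ₁·μ_p+λ₂ = 0.066110·0.117 + 0.004537 = 0.012272 ≈ 0.0123


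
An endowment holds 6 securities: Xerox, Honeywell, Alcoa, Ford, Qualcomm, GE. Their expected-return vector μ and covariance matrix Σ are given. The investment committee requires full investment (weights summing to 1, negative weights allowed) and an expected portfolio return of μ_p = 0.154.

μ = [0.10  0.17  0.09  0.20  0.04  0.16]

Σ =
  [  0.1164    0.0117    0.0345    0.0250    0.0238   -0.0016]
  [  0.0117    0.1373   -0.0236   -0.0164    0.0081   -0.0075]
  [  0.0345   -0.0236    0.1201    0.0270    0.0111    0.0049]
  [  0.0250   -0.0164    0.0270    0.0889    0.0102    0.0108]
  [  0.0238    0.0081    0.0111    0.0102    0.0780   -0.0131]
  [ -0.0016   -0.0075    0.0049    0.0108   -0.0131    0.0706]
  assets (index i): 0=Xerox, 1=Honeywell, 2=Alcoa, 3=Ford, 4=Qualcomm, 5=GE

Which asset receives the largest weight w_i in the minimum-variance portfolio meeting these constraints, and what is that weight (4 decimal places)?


GE (0.3135)

u=Σ⁻¹μ = [0.0633  1.6608  0.4669  2.0954  0.3425  2.1547]
v=Σ⁻¹𝟙 = [2.0455  9.1803  6.1626  7.1748  12.0991  15.9057]
a=μᵀu=1.108235  b=𝟙ᵀu=6.783669  c=𝟙ᵀv=52.568033  D=ac−b²=12.239574
λ₁=(c·0.154−b)/D = (52.568033·0.154−6.783669)/12.239574 = 0.107178
λ₂=(a−b·0.154)/D = (1.108235−6.783669·0.154)/12.239574 = 0.005192
w* = 0.107178·u + 0.005192·v:
  w_0 = 0.107178·0.0633 + 0.005192·2.0455 = 0.0174  (Xerox)
  w_1 = 0.107178·1.6608 + 0.005192·9.1803 = 0.2257  (Honeywell)
  w_2 = 0.107178·0.4669 + 0.005192·6.1626 = 0.0820  (Alcoa)
  w_3 = 0.107178·2.0954 + 0.005192·7.1748 = 0.2618  (Ford)
  w_4 = 0.107178·0.3425 + 0.005192·12.0991 = 0.0995  (Qualcomm)
  w_5 = 0.107178·2.1547 + 0.005192·15.9057 = 0.3135  (GE)
Σw_i=1.0000  μᵀw=0.1540
σ²=wᵀΣw=λ₁·μ_p+λ₂ = 0.107178·0.154 + 0.005192 = 0.021698 ≈ 0.0217


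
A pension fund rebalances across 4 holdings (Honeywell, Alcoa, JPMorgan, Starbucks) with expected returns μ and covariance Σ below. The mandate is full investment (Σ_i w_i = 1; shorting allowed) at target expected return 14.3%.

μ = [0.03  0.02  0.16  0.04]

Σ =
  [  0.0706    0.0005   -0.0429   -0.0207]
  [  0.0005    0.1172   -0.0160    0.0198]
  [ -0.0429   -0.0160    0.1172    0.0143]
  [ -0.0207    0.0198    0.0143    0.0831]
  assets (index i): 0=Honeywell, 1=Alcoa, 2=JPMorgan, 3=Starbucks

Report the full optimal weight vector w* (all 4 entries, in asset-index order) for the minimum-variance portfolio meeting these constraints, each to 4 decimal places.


u=Σ⁻¹μ = [1.7878  0.3530  2.0071  0.4972]
v=Σ⁻¹𝟙 = [29.7062  8.5903  18.8533  14.1423]
a=μᵀu=0.401727  b=𝟙ᵀu=4.645210  c=𝟙ᵀv=71.292098  D=ac−b²=7.061951
λ₁=(c·0.143−b)/D = (71.292098·0.143−4.645210)/7.061951 = 0.785840
λ₂=(a−b·0.143)/D = (0.401727−4.645210·0.143)/7.061951 = -0.037176
w* = 0.785840·u + -0.037176·v:
  w_0 = 0.785840·1.7878 + -0.037176·29.7062 = 0.3006  (Honeywell)
  w_1 = 0.785840·0.3530 + -0.037176·8.5903 = -0.0419  (Alcoa)
  w_2 = 0.785840·2.0071 + -0.037176·18.8533 = 0.8764  (JPMorgan)
  w_3 = 0.785840·0.4972 + -0.037176·14.1423 = -0.1351  (Starbucks)
Σw_i=1.0000  μᵀw=0.1430
σ²=wᵀΣw=λ₁·μ_p+λ₂ = 0.785840·0.143 + -0.037176 = 0.075199 ≈ 0.0752

0.3006  -0.0419  0.8764  -0.1351


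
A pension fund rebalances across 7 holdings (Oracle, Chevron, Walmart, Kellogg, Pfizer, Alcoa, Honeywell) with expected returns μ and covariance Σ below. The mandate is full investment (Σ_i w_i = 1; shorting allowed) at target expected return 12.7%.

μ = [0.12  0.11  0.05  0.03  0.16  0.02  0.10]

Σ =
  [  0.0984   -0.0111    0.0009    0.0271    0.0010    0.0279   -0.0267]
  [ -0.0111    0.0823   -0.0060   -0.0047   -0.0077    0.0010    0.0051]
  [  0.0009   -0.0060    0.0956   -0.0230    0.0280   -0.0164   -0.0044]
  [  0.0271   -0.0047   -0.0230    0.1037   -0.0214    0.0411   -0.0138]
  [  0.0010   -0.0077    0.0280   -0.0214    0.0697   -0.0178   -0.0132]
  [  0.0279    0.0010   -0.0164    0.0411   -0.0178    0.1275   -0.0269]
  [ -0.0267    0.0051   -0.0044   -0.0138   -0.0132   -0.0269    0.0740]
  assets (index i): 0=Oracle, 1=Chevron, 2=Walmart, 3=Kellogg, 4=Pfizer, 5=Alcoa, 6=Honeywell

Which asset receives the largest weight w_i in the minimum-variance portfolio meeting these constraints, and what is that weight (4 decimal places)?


g=Σ⁻¹μ = [1.7772  1.7547  0.0429  0.7528  3.3618  0.5826  2.8261]
h=Σ⁻¹𝟙 = [12.3083  15.7402  10.8607  13.8164  24.0867  11.3481  28.5137]
a=μᵀg=1.263160  b=𝟙ᵀg=11.098151  c=𝟙ᵀh=116.674127  D=ac−b²=24.209098
λ₁=(c·0.127−b)/D = (116.674127·0.127−11.098151)/24.209098 = 0.153639
λ₂=(a−b·0.127)/D = (1.263160−11.098151·0.127)/24.209098 = -0.006043
w* = 0.153639·g + -0.006043·h:
  w_0 = 0.153639·1.7772 + -0.006043·12.3083 = 0.1987  (Oracle)
  w_1 = 0.153639·1.7547 + -0.006043·15.7402 = 0.1745  (Chevron)
  w_2 = 0.153639·0.0429 + -0.006043·10.8607 = -0.0590  (Walmart)
  w_3 = 0.153639·0.7528 + -0.006043·13.8164 = 0.0322  (Kellogg)
  w_4 = 0.153639·3.3618 + -0.006043·24.0867 = 0.3709  (Pfizer)
  w_5 = 0.153639·0.5826 + -0.006043·11.3481 = 0.0209  (Alcoa)
  w_6 = 0.153639·2.8261 + -0.006043·28.5137 = 0.2619  (Honeywell)
Σw_i=1.0000  μᵀw=0.1270
σ²=wᵀΣw=λ₁·μ_p+λ₂ = 0.153639·0.127 + -0.006043 = 0.013469 ≈ 0.0135

Pfizer (0.3709)


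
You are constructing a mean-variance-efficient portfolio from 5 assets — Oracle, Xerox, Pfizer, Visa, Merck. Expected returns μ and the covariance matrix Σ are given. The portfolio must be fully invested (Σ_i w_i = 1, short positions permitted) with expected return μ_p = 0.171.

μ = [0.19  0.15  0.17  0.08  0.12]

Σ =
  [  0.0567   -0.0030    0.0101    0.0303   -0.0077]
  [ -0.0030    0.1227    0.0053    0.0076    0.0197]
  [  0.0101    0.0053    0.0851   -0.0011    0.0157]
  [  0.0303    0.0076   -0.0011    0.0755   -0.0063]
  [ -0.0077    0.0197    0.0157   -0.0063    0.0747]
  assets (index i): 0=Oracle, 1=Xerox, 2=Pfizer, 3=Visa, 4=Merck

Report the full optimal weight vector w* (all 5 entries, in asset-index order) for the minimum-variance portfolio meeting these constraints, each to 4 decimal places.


0.5098  0.1512  0.1797  -0.0448  0.2041

x=Σ⁻¹μ = [3.5559  1.0509  1.2465  -0.3378  1.4053]
y=Σ⁻¹𝟙 = [13.8619  5.6546  7.5670  8.2602  12.4308]
a=μᵀx=1.186781  b=𝟙ᵀx=6.920843  c=𝟙ᵀy=47.774449  D=ac−b²=8.799736
λ₁=(c·0.171−b)/D = (47.774449·0.171−6.920843)/8.799736 = 0.141889
λ₂=(a−b·0.171)/D = (1.186781−6.920843·0.171)/8.799736 = 0.000377
w* = 0.141889·x + 0.000377·y:
  w_0 = 0.141889·3.5559 + 0.000377·13.8619 = 0.5098  (Oracle)
  w_1 = 0.141889·1.0509 + 0.000377·5.6546 = 0.1512  (Xerox)
  w_2 = 0.141889·1.2465 + 0.000377·7.5670 = 0.1797  (Pfizer)
  w_3 = 0.141889·-0.3378 + 0.000377·8.2602 = -0.0448  (Visa)
  w_4 = 0.141889·1.4053 + 0.000377·12.4308 = 0.2041  (Merck)
Σw_i=1.0000  μᵀw=0.1710
σ²=wᵀΣw=λ₁·μ_p+λ₂ = 0.141889·0.171 + 0.000377 = 0.024640 ≈ 0.0246


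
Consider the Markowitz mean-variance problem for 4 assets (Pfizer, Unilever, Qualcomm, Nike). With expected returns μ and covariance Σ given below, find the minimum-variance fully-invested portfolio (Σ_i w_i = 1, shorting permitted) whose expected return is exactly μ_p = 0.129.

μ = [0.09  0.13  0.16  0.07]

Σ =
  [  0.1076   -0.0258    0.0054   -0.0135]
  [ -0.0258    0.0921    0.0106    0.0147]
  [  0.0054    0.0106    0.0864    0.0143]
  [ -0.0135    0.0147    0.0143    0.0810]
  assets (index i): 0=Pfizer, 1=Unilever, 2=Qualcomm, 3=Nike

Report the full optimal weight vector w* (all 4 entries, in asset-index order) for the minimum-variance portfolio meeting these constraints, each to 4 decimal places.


g=Σ⁻¹μ = [1.1828  1.4853  1.5087  0.5254]
h=Σ⁻¹𝟙 = [13.1657  11.9223  7.4581  11.0596]
a=μᵀg=0.577721  b=𝟙ᵀg=4.702271  c=𝟙ᵀh=43.605633  D=ac−b²=3.080560
λ₁=(c·0.129−b)/D = (43.605633·0.129−4.702271)/3.080560 = 0.299574
λ₂=(a−b·0.129)/D = (0.577721−4.702271·0.129)/3.080560 = -0.009372
w* = 0.299574·g + -0.009372·h:
  w_0 = 0.299574·1.1828 + -0.009372·13.1657 = 0.2309  (Pfizer)
  w_1 = 0.299574·1.4853 + -0.009372·11.9223 = 0.3332  (Unilever)
  w_2 = 0.299574·1.5087 + -0.009372·7.4581 = 0.3821  (Qualcomm)
  w_3 = 0.299574·0.5254 + -0.009372·11.0596 = 0.0537  (Nike)
Σw_i=1.0000  μᵀw=0.1290
σ²=wᵀΣw=λ₁·μ_p+λ₂ = 0.299574·0.129 + -0.009372 = 0.029273 ≈ 0.0293

0.2309  0.3332  0.3821  0.0537


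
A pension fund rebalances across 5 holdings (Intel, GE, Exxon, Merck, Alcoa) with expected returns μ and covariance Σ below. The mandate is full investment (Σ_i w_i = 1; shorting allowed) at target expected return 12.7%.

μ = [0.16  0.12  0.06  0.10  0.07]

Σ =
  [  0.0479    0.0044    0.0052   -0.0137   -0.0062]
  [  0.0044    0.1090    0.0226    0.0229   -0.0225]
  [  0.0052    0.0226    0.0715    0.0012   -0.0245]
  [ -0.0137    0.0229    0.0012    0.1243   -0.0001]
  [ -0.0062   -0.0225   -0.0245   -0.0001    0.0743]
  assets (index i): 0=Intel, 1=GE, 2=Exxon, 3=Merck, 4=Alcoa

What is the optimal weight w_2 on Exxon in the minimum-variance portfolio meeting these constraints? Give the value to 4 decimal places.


0.0423

u=Σ⁻¹μ = [3.6906  0.9279  0.8853  1.0332  1.8244]
v=Σ⁻¹𝟙 = [23.9303  7.4624  17.8215  9.1547  23.6045]
a=μᵀu=0.985994  b=𝟙ᵀu=8.361408  c=𝟙ᵀv=81.973373  D=ac−b²=10.912133
λ₁=(c·0.127−b)/D = (81.973373·0.127−8.361408)/10.912133 = 0.187792
λ₂=(a−b·0.127)/D = (0.985994−8.361408·0.127)/10.912133 = -0.006956
w* = 0.187792·u + -0.006956·v:
  w_0 = 0.187792·3.6906 + -0.006956·23.9303 = 0.5266  (Intel)
  w_1 = 0.187792·0.9279 + -0.006956·7.4624 = 0.1223  (GE)
  w_2 = 0.187792·0.8853 + -0.006956·17.8215 = 0.0423  (Exxon)
  w_3 = 0.187792·1.0332 + -0.006956·9.1547 = 0.1304  (Merck)
  w_4 = 0.187792·1.8244 + -0.006956·23.6045 = 0.1784  (Alcoa)
Σw_i=1.0000  μᵀw=0.1270
σ²=wᵀΣw=λ₁·μ_p+λ₂ = 0.187792·0.127 + -0.006956 = 0.016894 ≈ 0.0169


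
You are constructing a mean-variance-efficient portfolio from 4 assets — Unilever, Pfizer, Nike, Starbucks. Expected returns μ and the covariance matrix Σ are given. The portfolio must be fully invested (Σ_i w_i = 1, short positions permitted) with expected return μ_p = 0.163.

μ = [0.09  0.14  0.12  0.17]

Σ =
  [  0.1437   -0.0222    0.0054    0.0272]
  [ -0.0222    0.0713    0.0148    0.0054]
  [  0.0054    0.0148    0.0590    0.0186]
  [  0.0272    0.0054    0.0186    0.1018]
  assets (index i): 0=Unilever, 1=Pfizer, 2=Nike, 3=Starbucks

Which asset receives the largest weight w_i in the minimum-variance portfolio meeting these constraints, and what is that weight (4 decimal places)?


x=Σ⁻¹μ = [0.6414  1.8366  1.1383  1.1932]
y=Σ⁻¹𝟙 = [7.7131  13.7181  11.2313  4.9826]
a=μᵀx=0.654287  b=𝟙ᵀx=4.809501  c=𝟙ᵀy=37.645021  D=ac−b²=1.499347
λ₁=(c·0.163−b)/D = (37.645021·0.163−4.809501)/1.499347 = 0.884810
λ₂=(a−b·0.163)/D = (0.654287−4.809501·0.163)/1.499347 = -0.086479
w* = 0.884810·x + -0.086479·y:
  w_0 = 0.884810·0.6414 + -0.086479·7.7131 = -0.0995  (Unilever)
  w_1 = 0.884810·1.8366 + -0.086479·13.7181 = 0.4387  (Pfizer)
  w_2 = 0.884810·1.1383 + -0.086479·11.2313 = 0.0359  (Nike)
  w_3 = 0.884810·1.1932 + -0.086479·4.9826 = 0.6248  (Starbucks)
Σw_i=1.0000  μᵀw=0.1630
σ²=wᵀΣw=λ₁·μ_p+λ₂ = 0.884810·0.163 + -0.086479 = 0.057745 ≈ 0.0577

Starbucks (0.6248)


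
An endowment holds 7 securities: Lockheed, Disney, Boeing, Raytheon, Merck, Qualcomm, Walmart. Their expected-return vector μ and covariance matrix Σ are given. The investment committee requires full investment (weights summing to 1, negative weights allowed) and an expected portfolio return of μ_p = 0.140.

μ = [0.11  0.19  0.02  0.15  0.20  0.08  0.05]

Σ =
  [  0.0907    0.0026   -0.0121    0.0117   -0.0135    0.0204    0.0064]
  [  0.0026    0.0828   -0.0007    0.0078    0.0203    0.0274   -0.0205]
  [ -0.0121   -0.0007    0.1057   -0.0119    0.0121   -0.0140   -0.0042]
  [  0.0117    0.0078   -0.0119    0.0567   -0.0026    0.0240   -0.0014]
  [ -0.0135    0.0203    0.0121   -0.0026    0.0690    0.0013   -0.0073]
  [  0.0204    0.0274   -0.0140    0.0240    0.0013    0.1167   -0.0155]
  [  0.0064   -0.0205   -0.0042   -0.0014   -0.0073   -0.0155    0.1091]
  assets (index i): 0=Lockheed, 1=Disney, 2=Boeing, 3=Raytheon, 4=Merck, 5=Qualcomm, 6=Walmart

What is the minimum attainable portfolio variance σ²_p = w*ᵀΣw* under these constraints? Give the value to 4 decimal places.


u=Σ⁻¹μ = [1.3124  1.6573  0.3021  2.4982  2.8079  -0.3252  0.8781]
v=Σ⁻¹𝟙 = [10.5198  8.5985  12.0086  15.8873  13.7405  4.3746  12.3715]
a=μᵀu=1.419498  b=𝟙ᵀu=9.130795  c=𝟙ᵀv=77.500804  D=ac−b²=26.640846
λ₁=(c·0.140−b)/D = (77.500804·0.140−9.130795)/26.640846 = 0.064537
λ₂=(a−b·0.140)/D = (1.419498−9.130795·0.140)/26.640846 = 0.005300
w* = 0.064537·u + 0.005300·v:
  w_0 = 0.064537·1.3124 + 0.005300·10.5198 = 0.1405  (Lockheed)
  w_1 = 0.064537·1.6573 + 0.005300·8.5985 = 0.1525  (Disney)
  w_2 = 0.064537·0.3021 + 0.005300·12.0086 = 0.0831  (Boeing)
  w_3 = 0.064537·2.4982 + 0.005300·15.8873 = 0.2454  (Raytheon)
  w_4 = 0.064537·2.8079 + 0.005300·13.7405 = 0.2540  (Merck)
  w_5 = 0.064537·-0.3252 + 0.005300·4.3746 = 0.0022  (Qualcomm)
  w_6 = 0.064537·0.8781 + 0.005300·12.3715 = 0.1222  (Walmart)
Σw_i=1.0000  μᵀw=0.1400
σ²=wᵀΣw=λ₁·μ_p+λ₂ = 0.064537·0.140 + 0.005300 = 0.014335 ≈ 0.0143

0.0143


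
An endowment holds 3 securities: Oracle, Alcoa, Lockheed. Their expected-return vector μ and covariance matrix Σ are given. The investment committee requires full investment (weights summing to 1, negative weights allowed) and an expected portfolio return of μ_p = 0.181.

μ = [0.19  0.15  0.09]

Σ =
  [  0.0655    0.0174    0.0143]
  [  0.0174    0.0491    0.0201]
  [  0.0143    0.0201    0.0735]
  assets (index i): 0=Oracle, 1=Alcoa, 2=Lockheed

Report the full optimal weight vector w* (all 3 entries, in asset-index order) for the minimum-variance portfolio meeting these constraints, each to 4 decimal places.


0.6147  0.4921  -0.1068

x=Σ⁻¹μ = [2.2837  2.1691  0.1870]
y=Σ⁻¹𝟙 = [9.9185  13.5938  7.9582]
a=μᵀx=0.776105  b=𝟙ᵀx=4.639838  c=𝟙ᵀy=31.470594  D=ac−b²=2.896396
λ₁=(c·0.181−b)/D = (31.470594·0.181−4.639838)/2.896396 = 0.364708
λ₂=(a−b·0.181)/D = (0.776105−4.639838·0.181)/2.896396 = -0.021995
w* = 0.364708·x + -0.021995·y:
  w_0 = 0.364708·2.2837 + -0.021995·9.9185 = 0.6147  (Oracle)
  w_1 = 0.364708·2.1691 + -0.021995·13.5938 = 0.4921  (Alcoa)
  w_2 = 0.364708·0.1870 + -0.021995·7.9582 = -0.1068  (Lockheed)
Σw_i=1.0000  μᵀw=0.1810
σ²=wᵀΣw=λ₁·μ_p+λ₂ = 0.364708·0.181 + -0.021995 = 0.044017 ≈ 0.0440


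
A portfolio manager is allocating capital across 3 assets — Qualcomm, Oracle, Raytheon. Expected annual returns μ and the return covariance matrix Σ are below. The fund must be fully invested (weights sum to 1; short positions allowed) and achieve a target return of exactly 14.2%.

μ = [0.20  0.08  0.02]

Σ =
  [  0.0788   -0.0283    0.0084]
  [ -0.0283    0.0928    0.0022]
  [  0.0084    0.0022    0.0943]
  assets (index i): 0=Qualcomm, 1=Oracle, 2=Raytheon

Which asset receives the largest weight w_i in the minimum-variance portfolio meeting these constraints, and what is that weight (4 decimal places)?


p=Σ⁻¹μ = [3.2131  1.8447  -0.1172]
q=Σ⁻¹𝟙 = [17.4755  15.8994  8.6769]
a=μᵀp=0.787843  b=𝟙ᵀp=4.940589  c=𝟙ᵀq=42.051770  D=ac−b²=8.720790
λ₁=(c·0.142−b)/D = (42.051770·0.142−4.940589)/8.720790 = 0.118196
λ₂=(a−b·0.142)/D = (0.787843−4.940589·0.142)/8.720790 = 0.009894
w* = 0.118196·p + 0.009894·q:
  w_0 = 0.118196·3.2131 + 0.009894·17.4755 = 0.5527  (Qualcomm)
  w_1 = 0.118196·1.8447 + 0.009894·15.8994 = 0.3753  (Oracle)
  w_2 = 0.118196·-0.1172 + 0.009894·8.6769 = 0.0720  (Raytheon)
Σw_i=1.0000  μᵀw=0.1420
σ²=wᵀΣw=λ₁·μ_p+λ₂ = 0.118196·0.142 + 0.009894 = 0.026677 ≈ 0.0267

Qualcomm (0.5527)


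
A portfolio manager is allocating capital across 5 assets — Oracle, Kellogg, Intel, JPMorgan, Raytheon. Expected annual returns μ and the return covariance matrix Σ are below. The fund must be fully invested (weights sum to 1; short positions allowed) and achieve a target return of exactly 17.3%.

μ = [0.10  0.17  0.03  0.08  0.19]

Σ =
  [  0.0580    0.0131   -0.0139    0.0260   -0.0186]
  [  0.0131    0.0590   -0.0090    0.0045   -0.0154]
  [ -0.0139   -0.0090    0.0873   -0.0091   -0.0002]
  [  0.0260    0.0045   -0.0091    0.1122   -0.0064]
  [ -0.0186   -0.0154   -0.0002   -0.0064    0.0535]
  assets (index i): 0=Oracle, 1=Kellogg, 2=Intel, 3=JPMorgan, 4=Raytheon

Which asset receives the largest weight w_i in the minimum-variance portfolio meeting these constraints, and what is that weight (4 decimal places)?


p=Σ⁻¹μ = [2.8202  3.9077  1.2429  0.3287  5.7007]
q=Σ⁻¹𝟙 = [25.1191  22.8269  18.4768  5.6565  34.7411]
a=μᵀp=2.093034  b=𝟙ᵀp=14.000116  c=𝟙ᵀq=106.820388  D=ac−b²=27.575454
λ₁=(c·0.173−b)/D = (106.820388·0.173−14.000116)/27.575454 = 0.162456
λ₂=(a−b·0.173)/D = (2.093034−14.000116·0.173)/27.575454 = -0.011930
w* = 0.162456·p + -0.011930·q:
  w_0 = 0.162456·2.8202 + -0.011930·25.1191 = 0.1585  (Oracle)
  w_1 = 0.162456·3.9077 + -0.011930·22.8269 = 0.3625  (Kellogg)
  w_2 = 0.162456·1.2429 + -0.011930·18.4768 = -0.0185  (Intel)
  w_3 = 0.162456·0.3287 + -0.011930·5.6565 = -0.0141  (JPMorgan)
  w_4 = 0.162456·5.7007 + -0.011930·34.7411 = 0.5116  (Raytheon)
Σw_i=1.0000  μᵀw=0.1730
σ²=wᵀΣw=λ₁·μ_p+λ₂ = 0.162456·0.173 + -0.011930 = 0.016175 ≈ 0.0162

Raytheon (0.5116)


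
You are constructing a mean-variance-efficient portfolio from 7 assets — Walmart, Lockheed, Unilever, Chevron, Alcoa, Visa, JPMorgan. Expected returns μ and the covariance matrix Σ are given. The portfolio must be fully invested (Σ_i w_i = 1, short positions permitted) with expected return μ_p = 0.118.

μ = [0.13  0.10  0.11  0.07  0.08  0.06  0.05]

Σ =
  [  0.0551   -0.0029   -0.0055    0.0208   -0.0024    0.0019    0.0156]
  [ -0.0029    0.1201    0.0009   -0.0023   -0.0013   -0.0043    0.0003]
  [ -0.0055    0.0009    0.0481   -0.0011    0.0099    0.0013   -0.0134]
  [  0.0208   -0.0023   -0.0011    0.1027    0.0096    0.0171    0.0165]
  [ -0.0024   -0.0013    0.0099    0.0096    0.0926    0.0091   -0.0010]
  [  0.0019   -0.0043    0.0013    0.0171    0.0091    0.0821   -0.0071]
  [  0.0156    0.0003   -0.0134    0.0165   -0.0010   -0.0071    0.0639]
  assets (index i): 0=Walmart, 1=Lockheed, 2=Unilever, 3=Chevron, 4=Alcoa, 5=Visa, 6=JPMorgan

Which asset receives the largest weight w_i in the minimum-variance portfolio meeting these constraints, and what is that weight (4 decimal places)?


g=Σ⁻¹μ = [2.4645  0.9004  2.6396  -0.0769  0.6064  0.7004  0.8373]
h=Σ⁻¹𝟙 = [15.3519  9.0087  25.6656  1.4010  7.4175  12.3651  18.3696]
a=μᵀg=0.827798  b=𝟙ᵀg=8.071682  c=𝟙ᵀh=89.579361  D=ac−b²=9.001570
λ₁=(c·0.118−b)/D = (89.579361·0.118−8.071682)/9.001570 = 0.277583
λ₂=(a−b·0.118)/D = (0.827798−8.071682·0.118)/9.001570 = -0.013849
w* = 0.277583·g + -0.013849·h:
  w_0 = 0.277583·2.4645 + -0.013849·15.3519 = 0.4715  (Walmart)
  w_1 = 0.277583·0.9004 + -0.013849·9.0087 = 0.1252  (Lockheed)
  w_2 = 0.277583·2.6396 + -0.013849·25.6656 = 0.3773  (Unilever)
  w_3 = 0.277583·-0.0769 + -0.013849·1.4010 = -0.0408  (Chevron)
  w_4 = 0.277583·0.6064 + -0.013849·7.4175 = 0.0656  (Alcoa)
  w_5 = 0.277583·0.7004 + -0.013849·12.3651 = 0.0232  (Visa)
  w_6 = 0.277583·0.8373 + -0.013849·18.3696 = -0.0220  (JPMorgan)
Σw_i=1.0000  μᵀw=0.1180
σ²=wᵀΣw=λ₁·μ_p+λ₂ = 0.277583·0.118 + -0.013849 = 0.018906 ≈ 0.0189

Walmart (0.4715)


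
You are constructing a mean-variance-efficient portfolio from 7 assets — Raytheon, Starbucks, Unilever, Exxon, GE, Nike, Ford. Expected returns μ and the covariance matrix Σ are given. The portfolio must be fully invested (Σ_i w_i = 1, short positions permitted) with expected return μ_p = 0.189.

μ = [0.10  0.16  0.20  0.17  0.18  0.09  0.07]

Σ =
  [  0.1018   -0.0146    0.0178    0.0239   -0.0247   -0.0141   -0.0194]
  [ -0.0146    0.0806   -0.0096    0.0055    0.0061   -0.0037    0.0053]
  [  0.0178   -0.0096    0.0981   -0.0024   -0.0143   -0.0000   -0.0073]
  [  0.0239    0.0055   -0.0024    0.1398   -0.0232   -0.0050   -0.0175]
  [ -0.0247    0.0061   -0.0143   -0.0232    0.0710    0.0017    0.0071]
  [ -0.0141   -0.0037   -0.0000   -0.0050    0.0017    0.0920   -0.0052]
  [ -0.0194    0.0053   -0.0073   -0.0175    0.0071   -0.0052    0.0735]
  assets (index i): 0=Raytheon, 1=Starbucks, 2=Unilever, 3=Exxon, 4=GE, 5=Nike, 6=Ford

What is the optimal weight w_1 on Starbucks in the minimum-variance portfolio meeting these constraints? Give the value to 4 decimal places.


u=Σ⁻¹μ = [1.8963  2.1830  2.6487  1.7670  3.9123  1.4768  1.7058]
v=Σ⁻¹𝟙 = [18.6820  14.2985  13.3313  10.5457  23.0915  15.5968  20.2132]
a=μᵀu=2.325597  b=𝟙ᵀu=15.590084  c=𝟙ᵀv=115.758929  D=ac−b²=26.157878
λ₁=(c·0.189−b)/D = (115.758929·0.189−15.590084)/26.157878 = 0.240400
λ₂=(a−b·0.189)/D = (2.325597−15.590084·0.189)/26.157878 = -0.023738
w* = 0.240400·u + -0.023738·v:
  w_0 = 0.240400·1.8963 + -0.023738·18.6820 = 0.0124  (Raytheon)
  w_1 = 0.240400·2.1830 + -0.023738·14.2985 = 0.1854  (Starbucks)
  w_2 = 0.240400·2.6487 + -0.023738·13.3313 = 0.3203  (Unilever)
  w_3 = 0.240400·1.7670 + -0.023738·10.5457 = 0.1745  (Exxon)
  w_4 = 0.240400·3.9123 + -0.023738·23.0915 = 0.3924  (GE)
  w_5 = 0.240400·1.4768 + -0.023738·15.5968 = -0.0152  (Nike)
  w_6 = 0.240400·1.7058 + -0.023738·20.2132 = -0.0697  (Ford)
Σw_i=1.0000  μᵀw=0.1890
σ²=wᵀΣw=λ₁·μ_p+λ₂ = 0.240400·0.189 + -0.023738 = 0.021698 ≈ 0.0217

0.1854


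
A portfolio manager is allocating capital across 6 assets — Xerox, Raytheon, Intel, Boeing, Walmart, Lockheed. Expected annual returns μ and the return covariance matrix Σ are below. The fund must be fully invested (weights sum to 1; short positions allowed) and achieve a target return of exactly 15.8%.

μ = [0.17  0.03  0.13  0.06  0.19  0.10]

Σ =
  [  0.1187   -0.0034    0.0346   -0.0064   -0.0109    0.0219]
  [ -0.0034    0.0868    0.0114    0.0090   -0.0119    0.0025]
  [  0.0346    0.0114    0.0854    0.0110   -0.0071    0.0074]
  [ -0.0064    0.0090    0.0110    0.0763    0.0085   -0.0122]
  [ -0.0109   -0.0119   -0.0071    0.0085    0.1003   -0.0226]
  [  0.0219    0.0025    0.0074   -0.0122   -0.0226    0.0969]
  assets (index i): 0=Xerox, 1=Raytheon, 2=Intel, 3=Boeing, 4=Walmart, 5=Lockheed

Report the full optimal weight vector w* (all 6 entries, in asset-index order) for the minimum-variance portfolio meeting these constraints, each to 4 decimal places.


0.2125  -0.0079  0.1734  0.0204  0.4243  0.1773

x=Σ⁻¹μ = [1.1689  0.4866  0.9875  0.6287  2.3924  1.3170]
y=Σ⁻¹𝟙 = [6.5521  11.3406  6.0808  11.9090  14.3626  12.9313]
a=μᵀx=0.965672  b=𝟙ᵀx=6.981138  c=𝟙ᵀy=63.176375  D=ac−b²=12.271356
λ₁=(c·0.158−b)/D = (63.176375·0.158−6.981138)/12.271356 = 0.244531
λ₂=(a−b·0.158)/D = (0.965672−6.981138·0.158)/12.271356 = -0.011193
w* = 0.244531·x + -0.011193·y:
  w_0 = 0.244531·1.1689 + -0.011193·6.5521 = 0.2125  (Xerox)
  w_1 = 0.244531·0.4866 + -0.011193·11.3406 = -0.0079  (Raytheon)
  w_2 = 0.244531·0.9875 + -0.011193·6.0808 = 0.1734  (Intel)
  w_3 = 0.244531·0.6287 + -0.011193·11.9090 = 0.0204  (Boeing)
  w_4 = 0.244531·2.3924 + -0.011193·14.3626 = 0.4243  (Walmart)
  w_5 = 0.244531·1.3170 + -0.011193·12.9313 = 0.1773  (Lockheed)
Σw_i=1.0000  μᵀw=0.1580
σ²=wᵀΣw=λ₁·μ_p+λ₂ = 0.244531·0.158 + -0.011193 = 0.027443 ≈ 0.0274


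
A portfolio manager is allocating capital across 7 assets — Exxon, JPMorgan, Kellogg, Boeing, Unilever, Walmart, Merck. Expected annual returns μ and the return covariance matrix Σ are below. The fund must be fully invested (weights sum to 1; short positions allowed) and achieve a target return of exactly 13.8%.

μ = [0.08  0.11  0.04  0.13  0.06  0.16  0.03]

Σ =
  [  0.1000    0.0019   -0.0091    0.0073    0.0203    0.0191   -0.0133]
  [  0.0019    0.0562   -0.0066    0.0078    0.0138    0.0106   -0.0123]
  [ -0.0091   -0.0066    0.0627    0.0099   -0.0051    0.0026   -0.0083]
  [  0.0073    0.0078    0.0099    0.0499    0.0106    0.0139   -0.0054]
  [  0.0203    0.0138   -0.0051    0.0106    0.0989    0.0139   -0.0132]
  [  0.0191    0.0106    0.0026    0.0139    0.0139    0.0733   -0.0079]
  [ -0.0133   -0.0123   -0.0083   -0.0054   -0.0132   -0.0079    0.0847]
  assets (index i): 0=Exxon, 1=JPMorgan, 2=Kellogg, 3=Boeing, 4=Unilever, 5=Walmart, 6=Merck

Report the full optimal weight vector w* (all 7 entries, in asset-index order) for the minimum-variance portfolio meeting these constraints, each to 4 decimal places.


0.0292  0.2579  -0.0433  0.4022  -0.0725  0.3715  0.0550

u=Σ⁻¹μ = [0.5349  1.6954  0.6813  1.8037  0.0213  1.5372  1.0128]
v=Σ⁻¹𝟙 = [10.9899  20.1937  21.1374  10.1568  6.9618  6.1085  20.8381]
a=μᵀu=0.768627  b=𝟙ᵀu=7.286598  c=𝟙ᵀv=96.386264  D=ac−b²=20.990623
λ₁=(c·0.138−b)/D = (96.386264·0.138−7.286598)/20.990623 = 0.286543
λ₂=(a−b·0.138)/D = (0.768627−7.286598·0.138)/20.990623 = -0.011287
w* = 0.286543·u + -0.011287·v:
  w_0 = 0.286543·0.5349 + -0.011287·10.9899 = 0.0292  (Exxon)
  w_1 = 0.286543·1.6954 + -0.011287·20.1937 = 0.2579  (JPMorgan)
  w_2 = 0.286543·0.6813 + -0.011287·21.1374 = -0.0433  (Kellogg)
  w_3 = 0.286543·1.8037 + -0.011287·10.1568 = 0.4022  (Boeing)
  w_4 = 0.286543·0.0213 + -0.011287·6.9618 = -0.0725  (Unilever)
  w_5 = 0.286543·1.5372 + -0.011287·6.1085 = 0.3715  (Walmart)
  w_6 = 0.286543·1.0128 + -0.011287·20.8381 = 0.0550  (Merck)
Σw_i=1.0000  μᵀw=0.1380
σ²=wᵀΣw=λ₁·μ_p+λ₂ = 0.286543·0.138 + -0.011287 = 0.028256 ≈ 0.0283


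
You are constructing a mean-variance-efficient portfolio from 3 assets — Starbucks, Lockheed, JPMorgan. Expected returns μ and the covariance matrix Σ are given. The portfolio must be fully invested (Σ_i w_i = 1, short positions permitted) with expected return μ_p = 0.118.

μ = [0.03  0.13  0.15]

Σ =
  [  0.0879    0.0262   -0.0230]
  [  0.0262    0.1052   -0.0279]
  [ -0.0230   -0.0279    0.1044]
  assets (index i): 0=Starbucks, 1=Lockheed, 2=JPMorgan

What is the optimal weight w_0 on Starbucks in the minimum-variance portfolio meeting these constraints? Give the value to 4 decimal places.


p=Σ⁻¹μ = [0.3576  1.6668  1.9610]
q=Σ⁻¹𝟙 = [12.1993  10.4621  15.0620]
a=μᵀp=0.521555  b=𝟙ᵀp=3.985351  c=𝟙ᵀq=37.723412  D=ac−b²=3.791790
λ₁=(c·0.118−b)/D = (37.723412·0.118−3.985351)/3.791790 = 0.122900
λ₂=(a−b·0.118)/D = (0.521555−3.985351·0.118)/3.791790 = 0.013525
w* = 0.122900·p + 0.013525·q:
  w_0 = 0.122900·0.3576 + 0.013525·12.1993 = 0.2089  (Starbucks)
  w_1 = 0.122900·1.6668 + 0.013525·10.4621 = 0.3463  (Lockheed)
  w_2 = 0.122900·1.9610 + 0.013525·15.0620 = 0.4447  (JPMorgan)
Σw_i=1.0000  μᵀw=0.1180
σ²=wᵀΣw=λ₁·μ_p+λ₂ = 0.122900·0.118 + 0.013525 = 0.028027 ≈ 0.0280

0.2089


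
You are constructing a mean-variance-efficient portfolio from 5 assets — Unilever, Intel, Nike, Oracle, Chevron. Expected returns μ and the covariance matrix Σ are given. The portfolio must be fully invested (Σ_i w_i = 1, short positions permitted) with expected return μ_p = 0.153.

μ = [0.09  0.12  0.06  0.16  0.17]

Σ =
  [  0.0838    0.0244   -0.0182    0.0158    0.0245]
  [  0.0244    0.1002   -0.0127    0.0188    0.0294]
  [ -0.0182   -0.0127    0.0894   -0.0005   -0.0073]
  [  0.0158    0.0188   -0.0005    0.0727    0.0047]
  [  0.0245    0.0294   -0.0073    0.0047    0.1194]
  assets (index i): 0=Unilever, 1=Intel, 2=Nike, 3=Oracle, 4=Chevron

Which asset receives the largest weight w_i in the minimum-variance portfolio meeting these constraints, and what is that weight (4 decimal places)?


Oracle (0.5175)

p=Σ⁻¹μ = [0.4213  0.5051  0.9369  1.9078  1.1951]
q=Σ⁻¹𝟙 = [9.9323  5.9928  14.5519  9.8001  5.3655]
a=μᵀp=0.663173  b=𝟙ᵀp=4.966298  c=𝟙ᵀq=45.642559  D=ac−b²=5.604785
λ₁=(c·0.153−b)/D = (45.642559·0.153−4.966298)/5.604785 = 0.359873
λ₂=(a−b·0.153)/D = (0.663173−4.966298·0.153)/5.604785 = -0.017248
w* = 0.359873·p + -0.017248·q:
  w_0 = 0.359873·0.4213 + -0.017248·9.9323 = -0.0197  (Unilever)
  w_1 = 0.359873·0.5051 + -0.017248·5.9928 = 0.0784  (Intel)
  w_2 = 0.359873·0.9369 + -0.017248·14.5519 = 0.0862  (Nike)
  w_3 = 0.359873·1.9078 + -0.017248·9.8001 = 0.5175  (Oracle)
  w_4 = 0.359873·1.1951 + -0.017248·5.3655 = 0.3376  (Chevron)
Σw_i=1.0000  μᵀw=0.1530
σ²=wᵀΣw=λ₁·μ_p+λ₂ = 0.359873·0.153 + -0.017248 = 0.037813 ≈ 0.0378


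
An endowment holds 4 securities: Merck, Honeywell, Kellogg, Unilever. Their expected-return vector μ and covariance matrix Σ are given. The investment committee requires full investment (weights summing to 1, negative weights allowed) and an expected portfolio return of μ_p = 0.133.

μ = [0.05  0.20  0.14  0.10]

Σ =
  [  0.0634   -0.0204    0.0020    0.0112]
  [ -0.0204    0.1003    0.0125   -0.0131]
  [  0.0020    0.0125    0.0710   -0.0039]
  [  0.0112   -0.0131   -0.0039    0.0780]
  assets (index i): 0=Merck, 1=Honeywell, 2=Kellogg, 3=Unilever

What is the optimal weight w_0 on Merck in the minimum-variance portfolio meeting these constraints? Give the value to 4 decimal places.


u=Σ⁻¹μ = [1.1792  2.2356  1.6313  1.5698]
v=Σ⁻¹𝟙 = [17.4944  13.7722  11.8930  13.2162]
a=μᵀu=0.891428  b=𝟙ᵀu=6.615804  c=𝟙ᵀv=56.375816  D=ac−b²=6.486131
λ₁=(c·0.133−b)/D = (56.375816·0.133−6.615804)/6.486131 = 0.136010
λ₂=(a−b·0.133)/D = (0.891428−6.615804·0.133)/6.486131 = 0.001777
w* = 0.136010·u + 0.001777·v:
  w_0 = 0.136010·1.1792 + 0.001777·17.4944 = 0.1915  (Merck)
  w_1 = 0.136010·2.2356 + 0.001777·13.7722 = 0.3285  (Honeywell)
  w_2 = 0.136010·1.6313 + 0.001777·11.8930 = 0.2430  (Kellogg)
  w_3 = 0.136010·1.5698 + 0.001777·13.2162 = 0.2370  (Unilever)
Σw_i=1.0000  μᵀw=0.1330
σ²=wᵀΣw=λ₁·μ_p+λ₂ = 0.136010·0.133 + 0.001777 = 0.019866 ≈ 0.0199

0.1915


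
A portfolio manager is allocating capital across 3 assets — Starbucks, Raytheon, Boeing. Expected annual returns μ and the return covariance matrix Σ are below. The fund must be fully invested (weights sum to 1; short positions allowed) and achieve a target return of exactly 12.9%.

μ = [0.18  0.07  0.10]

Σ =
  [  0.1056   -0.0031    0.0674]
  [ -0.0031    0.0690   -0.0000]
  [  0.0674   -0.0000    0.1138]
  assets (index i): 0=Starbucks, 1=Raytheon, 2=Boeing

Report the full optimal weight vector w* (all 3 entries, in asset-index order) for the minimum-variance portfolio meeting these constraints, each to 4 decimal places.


x=Σ⁻¹μ = [1.8907  1.0994  -0.2410]
y=Σ⁻¹𝟙 = [6.9064  14.8030  4.6969]
a=μᵀx=0.393177  b=𝟙ᵀx=2.749059  c=𝟙ᵀy=26.406365  D=ac−b²=2.825036
λ₁=(c·0.129−b)/D = (26.406365·0.129−2.749059)/2.825036 = 0.232691
λ₂=(a−b·0.129)/D = (0.393177−2.749059·0.129)/2.825036 = 0.013645
w* = 0.232691·x + 0.013645·y:
  w_0 = 0.232691·1.8907 + 0.013645·6.9064 = 0.5342  (Starbucks)
  w_1 = 0.232691·1.0994 + 0.013645·14.8030 = 0.4578  (Raytheon)
  w_2 = 0.232691·-0.2410 + 0.013645·4.6969 = 0.0080  (Boeing)
Σw_i=1.0000  μᵀw=0.1290
σ²=wᵀΣw=λ₁·μ_p+λ₂ = 0.232691·0.129 + 0.013645 = 0.043662 ≈ 0.0437

0.5342  0.4578  0.0080
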